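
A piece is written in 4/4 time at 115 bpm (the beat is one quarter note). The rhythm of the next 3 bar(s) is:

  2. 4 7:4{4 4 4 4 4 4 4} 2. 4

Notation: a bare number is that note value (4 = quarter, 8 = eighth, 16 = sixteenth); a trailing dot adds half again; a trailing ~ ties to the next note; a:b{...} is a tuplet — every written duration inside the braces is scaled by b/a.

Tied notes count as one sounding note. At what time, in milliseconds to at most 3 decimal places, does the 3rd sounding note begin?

1. 0.0ms @ 0 + 1565.217ms (3)
2. 1565.217ms @ 3 + 521.739ms (1)
3. 2086.957ms @ 4 + 298.137ms (4/7)
4. 2385.093ms @ 32/7 + 298.137ms (4/7)
5. 2683.23ms @ 36/7 + 298.137ms (4/7)
6. 2981.366ms @ 40/7 + 298.137ms (4/7)
7. 3279.503ms @ 44/7 + 298.137ms (4/7)
8. 3577.64ms @ 48/7 + 298.137ms (4/7)
9. 3875.776ms @ 52/7 + 298.137ms (4/7)
10. 4173.913ms @ 8 + 1565.217ms (3)
11. 5739.13ms @ 11 + 521.739ms (1)

note 3 onset = 4b = 2086.957ms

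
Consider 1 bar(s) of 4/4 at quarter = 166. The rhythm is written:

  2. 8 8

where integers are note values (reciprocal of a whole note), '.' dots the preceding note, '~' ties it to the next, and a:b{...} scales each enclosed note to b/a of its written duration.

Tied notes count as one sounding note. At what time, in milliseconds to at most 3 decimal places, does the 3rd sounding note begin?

1. 0.0ms @ 0 + 1084.337ms (3)
2. 1084.337ms @ 3 + 180.723ms (1/2)
3. 1265.06ms @ 7/2 + 180.723ms (1/2)

note 3 onset = 7/2b = 1265.06ms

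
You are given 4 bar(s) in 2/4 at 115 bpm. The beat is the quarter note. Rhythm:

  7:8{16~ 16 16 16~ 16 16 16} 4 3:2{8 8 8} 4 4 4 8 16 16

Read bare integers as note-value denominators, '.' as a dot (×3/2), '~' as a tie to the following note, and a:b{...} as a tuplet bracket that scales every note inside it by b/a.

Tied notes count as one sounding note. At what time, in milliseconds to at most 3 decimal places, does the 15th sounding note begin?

note 15 onset = 31/4b = 4043.478ms

1. 0.0ms @ 0 + 298.137ms (4/7)
2. 298.137ms @ 4/7 + 149.068ms (2/7)
3. 447.205ms @ 6/7 + 298.137ms (4/7)
4. 745.342ms @ 10/7 + 149.068ms (2/7)
5. 894.41ms @ 12/7 + 149.068ms (2/7)
6. 1043.478ms @ 2 + 521.739ms (1)
7. 1565.217ms @ 3 + 173.913ms (1/3)
8. 1739.13ms @ 10/3 + 173.913ms (1/3)
9. 1913.043ms @ 11/3 + 173.913ms (1/3)
10. 2086.957ms @ 4 + 521.739ms (1)
11. 2608.696ms @ 5 + 521.739ms (1)
12. 3130.435ms @ 6 + 521.739ms (1)
13. 3652.174ms @ 7 + 260.87ms (1/2)
14. 3913.043ms @ 15/2 + 130.435ms (1/4)
15. 4043.478ms @ 31/4 + 130.435ms (1/4)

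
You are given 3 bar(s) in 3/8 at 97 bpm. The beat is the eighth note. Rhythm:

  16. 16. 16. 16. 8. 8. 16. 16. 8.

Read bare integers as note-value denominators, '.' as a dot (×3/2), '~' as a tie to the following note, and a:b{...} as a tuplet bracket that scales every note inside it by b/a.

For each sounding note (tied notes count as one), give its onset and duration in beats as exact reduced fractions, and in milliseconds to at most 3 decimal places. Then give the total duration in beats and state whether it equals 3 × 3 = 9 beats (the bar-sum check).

1) 0.0ms=0b +463.918ms=3/4b
2) 463.918ms=3/4b +463.918ms=3/4b
3) 927.835ms=3/2b +463.918ms=3/4b
4) 1391.753ms=9/4b +463.918ms=3/4b
5) 1855.67ms=3b +927.835ms=3/2b
6) 2783.505ms=9/2b +927.835ms=3/2b
7) 3711.34ms=6b +463.918ms=3/4b
8) 4175.258ms=27/4b +463.918ms=3/4b
9) 4639.175ms=15/2b +927.835ms=3/2b
Σ=9b of 9 (97bpm 3/8) — PASS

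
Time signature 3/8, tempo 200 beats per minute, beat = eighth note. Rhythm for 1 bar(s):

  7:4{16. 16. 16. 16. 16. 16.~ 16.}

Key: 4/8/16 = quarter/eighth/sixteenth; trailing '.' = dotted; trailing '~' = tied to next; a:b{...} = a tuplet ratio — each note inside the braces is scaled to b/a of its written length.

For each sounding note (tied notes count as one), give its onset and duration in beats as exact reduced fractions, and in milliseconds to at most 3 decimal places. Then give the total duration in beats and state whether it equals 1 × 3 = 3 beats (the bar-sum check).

1) 0.0ms=0b +128.571ms=3/7b
2) 128.571ms=3/7b +128.571ms=3/7b
3) 257.143ms=6/7b +128.571ms=3/7b
4) 385.714ms=9/7b +128.571ms=3/7b
5) 514.286ms=12/7b +128.571ms=3/7b
6) 642.857ms=15/7b +257.143ms=6/7b
Σ=3b of 3 (200bpm 3/8) — PASS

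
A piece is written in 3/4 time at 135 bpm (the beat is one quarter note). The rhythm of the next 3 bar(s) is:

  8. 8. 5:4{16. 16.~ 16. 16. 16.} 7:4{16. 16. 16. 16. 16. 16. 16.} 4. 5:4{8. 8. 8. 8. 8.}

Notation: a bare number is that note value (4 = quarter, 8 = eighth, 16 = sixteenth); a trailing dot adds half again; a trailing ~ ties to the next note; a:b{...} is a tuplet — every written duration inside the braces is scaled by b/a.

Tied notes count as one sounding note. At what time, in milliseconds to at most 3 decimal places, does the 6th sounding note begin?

1. 0.0ms @ 0 + 333.333ms (3/4)
2. 333.333ms @ 3/4 + 333.333ms (3/4)
3. 666.667ms @ 3/2 + 133.333ms (3/10)
4. 800.0ms @ 9/5 + 266.667ms (3/5)
5. 1066.667ms @ 12/5 + 133.333ms (3/10)
6. 1200.0ms @ 27/10 + 133.333ms (3/10)
7. 1333.333ms @ 3 + 95.238ms (3/14)
8. 1428.571ms @ 45/14 + 95.238ms (3/14)
9. 1523.81ms @ 24/7 + 95.238ms (3/14)
10. 1619.048ms @ 51/14 + 95.238ms (3/14)
11. 1714.286ms @ 27/7 + 95.238ms (3/14)
12. 1809.524ms @ 57/14 + 95.238ms (3/14)
13. 1904.762ms @ 30/7 + 95.238ms (3/14)
14. 2000.0ms @ 9/2 + 666.667ms (3/2)
15. 2666.667ms @ 6 + 266.667ms (3/5)
16. 2933.333ms @ 33/5 + 266.667ms (3/5)
17. 3200.0ms @ 36/5 + 266.667ms (3/5)
18. 3466.667ms @ 39/5 + 266.667ms (3/5)
19. 3733.333ms @ 42/5 + 266.667ms (3/5)

note 6 onset = 27/10b = 1200.0ms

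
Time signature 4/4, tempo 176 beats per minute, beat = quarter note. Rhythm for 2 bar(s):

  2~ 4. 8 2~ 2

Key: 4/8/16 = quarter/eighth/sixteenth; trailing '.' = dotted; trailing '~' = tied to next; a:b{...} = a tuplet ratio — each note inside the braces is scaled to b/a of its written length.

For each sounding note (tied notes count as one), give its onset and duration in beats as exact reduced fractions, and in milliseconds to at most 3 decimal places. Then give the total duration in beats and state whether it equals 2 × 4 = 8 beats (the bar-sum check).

1) 0.0ms=0b +1193.182ms=7/2b
2) 1193.182ms=7/2b +170.455ms=1/2b
3) 1363.636ms=4b +1363.636ms=4b
Σ=8b of 8 (176bpm 4/4) — PASS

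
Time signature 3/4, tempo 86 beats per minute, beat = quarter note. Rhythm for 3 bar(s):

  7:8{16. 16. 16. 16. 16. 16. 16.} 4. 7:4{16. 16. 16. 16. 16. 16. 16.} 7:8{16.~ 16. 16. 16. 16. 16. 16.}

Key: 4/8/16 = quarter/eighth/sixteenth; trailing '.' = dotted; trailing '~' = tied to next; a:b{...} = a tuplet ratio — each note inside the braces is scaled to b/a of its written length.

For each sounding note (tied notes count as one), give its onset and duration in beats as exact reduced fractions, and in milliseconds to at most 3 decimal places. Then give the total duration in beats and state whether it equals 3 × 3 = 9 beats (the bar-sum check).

1) 0.0ms=0b +299.003ms=3/7b
2) 299.003ms=3/7b +299.003ms=3/7b
3) 598.007ms=6/7b +299.003ms=3/7b
4) 897.01ms=9/7b +299.003ms=3/7b
5) 1196.013ms=12/7b +299.003ms=3/7b
6) 1495.017ms=15/7b +299.003ms=3/7b
7) 1794.02ms=18/7b +299.003ms=3/7b
8) 2093.023ms=3b +1046.512ms=3/2b
9) 3139.535ms=9/2b +149.502ms=3/14b
10) 3289.037ms=33/7b +149.502ms=3/14b
11) 3438.538ms=69/14b +149.502ms=3/14b
12) 3588.04ms=36/7b +149.502ms=3/14b
13) 3737.542ms=75/14b +149.502ms=3/14b
14) 3887.043ms=39/7b +149.502ms=3/14b
15) 4036.545ms=81/14b +149.502ms=3/14b
16) 4186.047ms=6b +598.007ms=6/7b
17) 4784.053ms=48/7b +299.003ms=3/7b
18) 5083.056ms=51/7b +299.003ms=3/7b
19) 5382.06ms=54/7b +299.003ms=3/7b
20) 5681.063ms=57/7b +299.003ms=3/7b
21) 5980.066ms=60/7b +299.003ms=3/7b
Σ=9b of 9 (86bpm 3/4) — PASS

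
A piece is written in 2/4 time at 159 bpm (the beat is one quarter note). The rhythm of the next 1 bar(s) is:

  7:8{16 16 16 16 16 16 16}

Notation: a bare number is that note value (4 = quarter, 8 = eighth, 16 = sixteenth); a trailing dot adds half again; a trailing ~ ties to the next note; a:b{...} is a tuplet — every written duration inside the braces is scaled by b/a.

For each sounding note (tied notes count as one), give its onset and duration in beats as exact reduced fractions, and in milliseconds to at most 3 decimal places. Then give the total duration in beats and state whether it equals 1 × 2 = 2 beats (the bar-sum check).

1) 0.0ms=0b +107.817ms=2/7b
2) 107.817ms=2/7b +107.817ms=2/7b
3) 215.633ms=4/7b +107.817ms=2/7b
4) 323.45ms=6/7b +107.817ms=2/7b
5) 431.267ms=8/7b +107.817ms=2/7b
6) 539.084ms=10/7b +107.817ms=2/7b
7) 646.9ms=12/7b +107.817ms=2/7b
Σ=2b of 2 (159bpm 2/4) — PASS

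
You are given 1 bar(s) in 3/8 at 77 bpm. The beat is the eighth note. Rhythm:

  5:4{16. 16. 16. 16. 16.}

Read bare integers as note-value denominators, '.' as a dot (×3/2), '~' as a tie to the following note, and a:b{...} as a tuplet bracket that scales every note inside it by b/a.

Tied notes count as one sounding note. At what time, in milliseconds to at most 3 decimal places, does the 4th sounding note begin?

note 4 onset = 9/5b = 1402.597ms

1. 0.0ms @ 0 + 467.532ms (3/5)
2. 467.532ms @ 3/5 + 467.532ms (3/5)
3. 935.065ms @ 6/5 + 467.532ms (3/5)
4. 1402.597ms @ 9/5 + 467.532ms (3/5)
5. 1870.13ms @ 12/5 + 467.532ms (3/5)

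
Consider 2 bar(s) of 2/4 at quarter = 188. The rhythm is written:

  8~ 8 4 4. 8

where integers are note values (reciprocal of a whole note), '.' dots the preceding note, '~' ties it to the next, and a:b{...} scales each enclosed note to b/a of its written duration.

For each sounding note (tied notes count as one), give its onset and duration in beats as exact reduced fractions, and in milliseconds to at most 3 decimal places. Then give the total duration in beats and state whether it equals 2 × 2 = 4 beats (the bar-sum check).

1) 0.0ms=0b +319.149ms=1b
2) 319.149ms=1b +319.149ms=1b
3) 638.298ms=2b +478.723ms=3/2b
4) 1117.021ms=7/2b +159.574ms=1/2b
Σ=4b of 4 (188bpm 2/4) — PASS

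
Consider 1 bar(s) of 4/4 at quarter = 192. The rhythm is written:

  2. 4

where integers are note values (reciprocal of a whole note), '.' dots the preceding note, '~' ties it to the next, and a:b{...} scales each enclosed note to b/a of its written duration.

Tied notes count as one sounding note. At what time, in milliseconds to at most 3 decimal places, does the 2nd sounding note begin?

note 2 onset = 3b = 937.5ms

1. 0.0ms @ 0 + 937.5ms (3)
2. 937.5ms @ 3 + 312.5ms (1)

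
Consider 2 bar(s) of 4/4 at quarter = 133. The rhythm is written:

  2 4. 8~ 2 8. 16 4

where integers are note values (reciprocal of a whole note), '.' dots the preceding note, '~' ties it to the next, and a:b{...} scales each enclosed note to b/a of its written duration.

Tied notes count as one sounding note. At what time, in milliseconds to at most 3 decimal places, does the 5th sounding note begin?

note 5 onset = 27/4b = 3045.113ms

1. 0.0ms @ 0 + 902.256ms (2)
2. 902.256ms @ 2 + 676.692ms (3/2)
3. 1578.947ms @ 7/2 + 1127.82ms (5/2)
4. 2706.767ms @ 6 + 338.346ms (3/4)
5. 3045.113ms @ 27/4 + 112.782ms (1/4)
6. 3157.895ms @ 7 + 451.128ms (1)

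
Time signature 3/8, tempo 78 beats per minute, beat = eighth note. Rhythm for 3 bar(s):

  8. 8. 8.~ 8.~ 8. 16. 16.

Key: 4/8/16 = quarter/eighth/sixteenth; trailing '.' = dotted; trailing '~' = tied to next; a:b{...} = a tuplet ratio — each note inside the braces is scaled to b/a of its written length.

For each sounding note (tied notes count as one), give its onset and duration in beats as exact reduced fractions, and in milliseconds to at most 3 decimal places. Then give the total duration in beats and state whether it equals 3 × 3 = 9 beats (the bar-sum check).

1) 0.0ms=0b +1153.846ms=3/2b
2) 1153.846ms=3/2b +1153.846ms=3/2b
3) 2307.692ms=3b +3461.538ms=9/2b
4) 5769.231ms=15/2b +576.923ms=3/4b
5) 6346.154ms=33/4b +576.923ms=3/4b
Σ=9b of 9 (78bpm 3/8) — PASS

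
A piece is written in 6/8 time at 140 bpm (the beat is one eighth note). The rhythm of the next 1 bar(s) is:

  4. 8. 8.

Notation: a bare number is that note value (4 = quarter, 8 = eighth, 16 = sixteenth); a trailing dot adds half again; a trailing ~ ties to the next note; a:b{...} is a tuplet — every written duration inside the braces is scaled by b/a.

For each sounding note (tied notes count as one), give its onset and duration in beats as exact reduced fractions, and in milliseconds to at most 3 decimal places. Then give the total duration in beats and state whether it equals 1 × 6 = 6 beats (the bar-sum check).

1) 0.0ms=0b +1285.714ms=3b
2) 1285.714ms=3b +642.857ms=3/2b
3) 1928.571ms=9/2b +642.857ms=3/2b
Σ=6b of 6 (140bpm 6/8) — PASS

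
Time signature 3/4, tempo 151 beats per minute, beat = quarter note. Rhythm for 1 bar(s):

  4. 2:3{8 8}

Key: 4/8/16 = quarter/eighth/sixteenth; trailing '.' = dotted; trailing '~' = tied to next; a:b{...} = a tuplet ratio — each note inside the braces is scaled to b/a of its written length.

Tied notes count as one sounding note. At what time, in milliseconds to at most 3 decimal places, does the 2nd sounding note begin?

1. 0.0ms @ 0 + 596.026ms (3/2)
2. 596.026ms @ 3/2 + 298.013ms (3/4)
3. 894.04ms @ 9/4 + 298.013ms (3/4)

note 2 onset = 3/2b = 596.026ms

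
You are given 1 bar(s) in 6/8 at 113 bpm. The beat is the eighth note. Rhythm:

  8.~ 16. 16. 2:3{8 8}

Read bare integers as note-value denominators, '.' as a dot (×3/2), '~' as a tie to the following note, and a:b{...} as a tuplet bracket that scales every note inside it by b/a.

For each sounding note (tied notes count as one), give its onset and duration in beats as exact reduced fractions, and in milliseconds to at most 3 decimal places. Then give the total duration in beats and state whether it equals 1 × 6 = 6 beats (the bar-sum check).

1) 0.0ms=0b +1194.69ms=9/4b
2) 1194.69ms=9/4b +398.23ms=3/4b
3) 1592.92ms=3b +796.46ms=3/2b
4) 2389.381ms=9/2b +796.46ms=3/2b
Σ=6b of 6 (113bpm 6/8) — PASS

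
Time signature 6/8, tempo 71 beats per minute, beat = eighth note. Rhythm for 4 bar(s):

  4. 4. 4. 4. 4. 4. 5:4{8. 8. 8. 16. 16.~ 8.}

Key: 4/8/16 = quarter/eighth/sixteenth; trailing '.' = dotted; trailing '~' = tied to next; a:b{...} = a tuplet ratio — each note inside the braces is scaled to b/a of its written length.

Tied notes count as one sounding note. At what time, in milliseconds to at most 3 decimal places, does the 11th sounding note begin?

note 11 onset = 111/5b = 18760.563ms

1. 0.0ms @ 0 + 2535.211ms (3)
2. 2535.211ms @ 3 + 2535.211ms (3)
3. 5070.423ms @ 6 + 2535.211ms (3)
4. 7605.634ms @ 9 + 2535.211ms (3)
5. 10140.845ms @ 12 + 2535.211ms (3)
6. 12676.056ms @ 15 + 2535.211ms (3)
7. 15211.268ms @ 18 + 1014.085ms (6/5)
8. 16225.352ms @ 96/5 + 1014.085ms (6/5)
9. 17239.437ms @ 102/5 + 1014.085ms (6/5)
10. 18253.521ms @ 108/5 + 507.042ms (3/5)
11. 18760.563ms @ 111/5 + 1521.127ms (9/5)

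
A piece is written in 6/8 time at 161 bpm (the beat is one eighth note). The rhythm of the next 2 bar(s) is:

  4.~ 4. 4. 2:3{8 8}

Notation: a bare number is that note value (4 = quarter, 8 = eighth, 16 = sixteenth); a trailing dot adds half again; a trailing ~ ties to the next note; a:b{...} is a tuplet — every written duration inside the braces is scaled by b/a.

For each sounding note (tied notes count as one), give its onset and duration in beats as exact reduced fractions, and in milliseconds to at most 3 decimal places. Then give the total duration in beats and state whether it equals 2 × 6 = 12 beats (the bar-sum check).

1) 0.0ms=0b +2236.025ms=6b
2) 2236.025ms=6b +1118.012ms=3b
3) 3354.037ms=9b +559.006ms=3/2b
4) 3913.043ms=21/2b +559.006ms=3/2b
Σ=12b of 12 (161bpm 6/8) — PASS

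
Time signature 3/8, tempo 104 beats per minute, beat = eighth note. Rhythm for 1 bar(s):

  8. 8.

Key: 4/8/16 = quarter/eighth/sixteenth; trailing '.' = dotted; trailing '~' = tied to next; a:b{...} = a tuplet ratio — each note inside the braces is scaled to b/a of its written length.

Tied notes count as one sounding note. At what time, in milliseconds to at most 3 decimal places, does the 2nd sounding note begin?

1. 0.0ms @ 0 + 865.385ms (3/2)
2. 865.385ms @ 3/2 + 865.385ms (3/2)

note 2 onset = 3/2b = 865.385ms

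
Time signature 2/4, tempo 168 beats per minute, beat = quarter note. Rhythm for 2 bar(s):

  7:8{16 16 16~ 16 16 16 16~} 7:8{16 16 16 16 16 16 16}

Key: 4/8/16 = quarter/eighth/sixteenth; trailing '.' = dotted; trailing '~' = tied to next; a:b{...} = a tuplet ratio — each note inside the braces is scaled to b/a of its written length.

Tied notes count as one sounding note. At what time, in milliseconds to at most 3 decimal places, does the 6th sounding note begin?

1. 0.0ms @ 0 + 102.041ms (2/7)
2. 102.041ms @ 2/7 + 102.041ms (2/7)
3. 204.082ms @ 4/7 + 204.082ms (4/7)
4. 408.163ms @ 8/7 + 102.041ms (2/7)
5. 510.204ms @ 10/7 + 102.041ms (2/7)
6. 612.245ms @ 12/7 + 204.082ms (4/7)
7. 816.327ms @ 16/7 + 102.041ms (2/7)
8. 918.367ms @ 18/7 + 102.041ms (2/7)
9. 1020.408ms @ 20/7 + 102.041ms (2/7)
10. 1122.449ms @ 22/7 + 102.041ms (2/7)
11. 1224.49ms @ 24/7 + 102.041ms (2/7)
12. 1326.531ms @ 26/7 + 102.041ms (2/7)

note 6 onset = 12/7b = 612.245ms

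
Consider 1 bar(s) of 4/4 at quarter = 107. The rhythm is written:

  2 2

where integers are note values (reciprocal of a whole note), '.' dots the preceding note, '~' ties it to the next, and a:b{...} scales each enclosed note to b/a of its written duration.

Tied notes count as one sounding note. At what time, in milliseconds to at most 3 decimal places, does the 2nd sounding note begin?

note 2 onset = 2b = 1121.495ms

1. 0.0ms @ 0 + 1121.495ms (2)
2. 1121.495ms @ 2 + 1121.495ms (2)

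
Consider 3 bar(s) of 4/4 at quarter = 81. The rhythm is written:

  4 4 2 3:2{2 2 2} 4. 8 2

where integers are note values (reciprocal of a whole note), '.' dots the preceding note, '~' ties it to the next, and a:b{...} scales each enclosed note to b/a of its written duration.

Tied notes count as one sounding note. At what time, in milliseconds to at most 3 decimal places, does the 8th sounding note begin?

1. 0.0ms @ 0 + 740.741ms (1)
2. 740.741ms @ 1 + 740.741ms (1)
3. 1481.481ms @ 2 + 1481.481ms (2)
4. 2962.963ms @ 4 + 987.654ms (4/3)
5. 3950.617ms @ 16/3 + 987.654ms (4/3)
6. 4938.272ms @ 20/3 + 987.654ms (4/3)
7. 5925.926ms @ 8 + 1111.111ms (3/2)
8. 7037.037ms @ 19/2 + 370.37ms (1/2)
9. 7407.407ms @ 10 + 1481.481ms (2)

note 8 onset = 19/2b = 7037.037ms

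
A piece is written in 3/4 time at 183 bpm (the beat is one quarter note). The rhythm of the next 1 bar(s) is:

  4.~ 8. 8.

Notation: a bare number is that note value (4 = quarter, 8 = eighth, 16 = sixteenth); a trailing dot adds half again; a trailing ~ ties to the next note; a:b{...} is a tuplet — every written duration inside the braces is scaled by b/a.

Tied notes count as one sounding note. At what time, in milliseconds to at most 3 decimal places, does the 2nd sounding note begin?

1. 0.0ms @ 0 + 737.705ms (9/4)
2. 737.705ms @ 9/4 + 245.902ms (3/4)

note 2 onset = 9/4b = 737.705ms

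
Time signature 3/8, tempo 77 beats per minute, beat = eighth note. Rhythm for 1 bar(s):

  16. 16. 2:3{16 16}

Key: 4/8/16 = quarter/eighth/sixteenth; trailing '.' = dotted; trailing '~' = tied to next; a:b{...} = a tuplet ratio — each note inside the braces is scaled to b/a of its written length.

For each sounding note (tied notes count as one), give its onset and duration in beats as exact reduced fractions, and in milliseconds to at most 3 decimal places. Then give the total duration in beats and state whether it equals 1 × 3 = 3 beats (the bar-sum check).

1) 0.0ms=0b +584.416ms=3/4b
2) 584.416ms=3/4b +584.416ms=3/4b
3) 1168.831ms=3/2b +584.416ms=3/4b
4) 1753.247ms=9/4b +584.416ms=3/4b
Σ=3b of 3 (77bpm 3/8) — PASS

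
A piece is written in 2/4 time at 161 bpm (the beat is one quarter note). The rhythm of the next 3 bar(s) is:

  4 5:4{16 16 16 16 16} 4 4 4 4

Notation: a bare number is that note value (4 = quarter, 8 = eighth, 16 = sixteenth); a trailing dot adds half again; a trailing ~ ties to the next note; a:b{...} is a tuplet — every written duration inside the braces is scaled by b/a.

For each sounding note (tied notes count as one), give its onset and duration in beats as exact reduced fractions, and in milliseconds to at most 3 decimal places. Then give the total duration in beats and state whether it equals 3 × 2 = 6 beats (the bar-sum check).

1) 0.0ms=0b +372.671ms=1b
2) 372.671ms=1b +74.534ms=1/5b
3) 447.205ms=6/5b +74.534ms=1/5b
4) 521.739ms=7/5b +74.534ms=1/5b
5) 596.273ms=8/5b +74.534ms=1/5b
6) 670.807ms=9/5b +74.534ms=1/5b
7) 745.342ms=2b +372.671ms=1b
8) 1118.012ms=3b +372.671ms=1b
9) 1490.683ms=4b +372.671ms=1b
10) 1863.354ms=5b +372.671ms=1b
Σ=6b of 6 (161bpm 2/4) — PASS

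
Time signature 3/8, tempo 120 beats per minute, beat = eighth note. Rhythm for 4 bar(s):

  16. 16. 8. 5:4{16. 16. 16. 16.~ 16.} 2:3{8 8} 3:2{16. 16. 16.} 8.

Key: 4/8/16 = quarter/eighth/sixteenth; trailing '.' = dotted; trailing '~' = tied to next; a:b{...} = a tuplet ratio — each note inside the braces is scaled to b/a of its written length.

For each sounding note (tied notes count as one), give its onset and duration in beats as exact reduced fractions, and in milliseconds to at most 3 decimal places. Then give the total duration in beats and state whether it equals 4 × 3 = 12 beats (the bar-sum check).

1) 0.0ms=0b +375.0ms=3/4b
2) 375.0ms=3/4b +375.0ms=3/4b
3) 750.0ms=3/2b +750.0ms=3/2b
4) 1500.0ms=3b +300.0ms=3/5b
5) 1800.0ms=18/5b +300.0ms=3/5b
6) 2100.0ms=21/5b +300.0ms=3/5b
7) 2400.0ms=24/5b +600.0ms=6/5b
8) 3000.0ms=6b +750.0ms=3/2b
9) 3750.0ms=15/2b +750.0ms=3/2b
10) 4500.0ms=9b +250.0ms=1/2b
11) 4750.0ms=19/2b +250.0ms=1/2b
12) 5000.0ms=10b +250.0ms=1/2b
13) 5250.0ms=21/2b +750.0ms=3/2b
Σ=12b of 12 (120bpm 3/8) — PASS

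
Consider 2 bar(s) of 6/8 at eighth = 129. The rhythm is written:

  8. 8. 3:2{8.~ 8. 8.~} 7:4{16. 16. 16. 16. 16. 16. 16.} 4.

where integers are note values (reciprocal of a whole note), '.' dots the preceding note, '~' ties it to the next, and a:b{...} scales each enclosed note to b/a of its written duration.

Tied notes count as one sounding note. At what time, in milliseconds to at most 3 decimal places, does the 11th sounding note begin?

1. 0.0ms @ 0 + 697.674ms (3/2)
2. 697.674ms @ 3/2 + 697.674ms (3/2)
3. 1395.349ms @ 3 + 930.233ms (2)
4. 2325.581ms @ 5 + 664.452ms (10/7)
5. 2990.033ms @ 45/7 + 199.336ms (3/7)
6. 3189.369ms @ 48/7 + 199.336ms (3/7)
7. 3388.704ms @ 51/7 + 199.336ms (3/7)
8. 3588.04ms @ 54/7 + 199.336ms (3/7)
9. 3787.375ms @ 57/7 + 199.336ms (3/7)
10. 3986.711ms @ 60/7 + 199.336ms (3/7)
11. 4186.047ms @ 9 + 1395.349ms (3)

note 11 onset = 9b = 4186.047ms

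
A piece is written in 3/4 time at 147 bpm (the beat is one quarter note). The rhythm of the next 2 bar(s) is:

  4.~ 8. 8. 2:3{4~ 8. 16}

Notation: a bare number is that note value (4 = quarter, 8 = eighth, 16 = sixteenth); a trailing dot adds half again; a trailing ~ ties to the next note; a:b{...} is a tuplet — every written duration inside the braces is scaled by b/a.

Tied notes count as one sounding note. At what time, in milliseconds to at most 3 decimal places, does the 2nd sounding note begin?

1. 0.0ms @ 0 + 918.367ms (9/4)
2. 918.367ms @ 9/4 + 306.122ms (3/4)
3. 1224.49ms @ 3 + 1071.429ms (21/8)
4. 2295.918ms @ 45/8 + 153.061ms (3/8)

note 2 onset = 9/4b = 918.367ms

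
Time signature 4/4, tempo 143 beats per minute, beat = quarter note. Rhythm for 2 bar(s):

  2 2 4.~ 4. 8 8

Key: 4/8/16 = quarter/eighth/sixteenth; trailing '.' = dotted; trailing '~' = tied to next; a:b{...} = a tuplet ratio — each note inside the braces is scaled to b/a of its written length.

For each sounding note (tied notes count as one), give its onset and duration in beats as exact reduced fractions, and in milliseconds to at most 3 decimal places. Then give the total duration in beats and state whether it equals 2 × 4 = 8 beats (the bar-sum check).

1) 0.0ms=0b +839.161ms=2b
2) 839.161ms=2b +839.161ms=2b
3) 1678.322ms=4b +1258.741ms=3b
4) 2937.063ms=7b +209.79ms=1/2b
5) 3146.853ms=15/2b +209.79ms=1/2b
Σ=8b of 8 (143bpm 4/4) — PASS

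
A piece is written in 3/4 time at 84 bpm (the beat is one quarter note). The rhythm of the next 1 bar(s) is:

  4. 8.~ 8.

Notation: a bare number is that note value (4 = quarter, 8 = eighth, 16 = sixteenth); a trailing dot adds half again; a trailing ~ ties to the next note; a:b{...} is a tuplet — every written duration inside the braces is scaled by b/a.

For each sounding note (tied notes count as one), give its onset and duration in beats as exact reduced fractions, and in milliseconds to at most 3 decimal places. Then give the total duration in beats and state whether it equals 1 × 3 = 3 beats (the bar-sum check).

1) 0.0ms=0b +1071.429ms=3/2b
2) 1071.429ms=3/2b +1071.429ms=3/2b
Σ=3b of 3 (84bpm 3/4) — PASS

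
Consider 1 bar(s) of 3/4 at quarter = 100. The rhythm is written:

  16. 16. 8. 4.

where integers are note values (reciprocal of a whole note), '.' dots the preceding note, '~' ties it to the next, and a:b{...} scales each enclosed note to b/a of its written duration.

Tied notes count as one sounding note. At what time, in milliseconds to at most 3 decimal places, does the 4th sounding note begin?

note 4 onset = 3/2b = 900.0ms

1. 0.0ms @ 0 + 225.0ms (3/8)
2. 225.0ms @ 3/8 + 225.0ms (3/8)
3. 450.0ms @ 3/4 + 450.0ms (3/4)
4. 900.0ms @ 3/2 + 900.0ms (3/2)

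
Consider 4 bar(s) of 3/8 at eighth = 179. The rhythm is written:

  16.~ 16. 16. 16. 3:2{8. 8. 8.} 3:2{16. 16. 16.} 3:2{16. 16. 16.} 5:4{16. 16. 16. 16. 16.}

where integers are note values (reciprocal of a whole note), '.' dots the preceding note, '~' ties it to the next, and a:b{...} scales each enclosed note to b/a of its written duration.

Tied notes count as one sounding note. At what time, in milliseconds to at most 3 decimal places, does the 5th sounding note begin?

note 5 onset = 4b = 1340.782ms

1. 0.0ms @ 0 + 502.793ms (3/2)
2. 502.793ms @ 3/2 + 251.397ms (3/4)
3. 754.19ms @ 9/4 + 251.397ms (3/4)
4. 1005.587ms @ 3 + 335.196ms (1)
5. 1340.782ms @ 4 + 335.196ms (1)
6. 1675.978ms @ 5 + 335.196ms (1)
7. 2011.173ms @ 6 + 167.598ms (1/2)
8. 2178.771ms @ 13/2 + 167.598ms (1/2)
9. 2346.369ms @ 7 + 167.598ms (1/2)
10. 2513.966ms @ 15/2 + 167.598ms (1/2)
11. 2681.564ms @ 8 + 167.598ms (1/2)
12. 2849.162ms @ 17/2 + 167.598ms (1/2)
13. 3016.76ms @ 9 + 201.117ms (3/5)
14. 3217.877ms @ 48/5 + 201.117ms (3/5)
15. 3418.994ms @ 51/5 + 201.117ms (3/5)
16. 3620.112ms @ 54/5 + 201.117ms (3/5)
17. 3821.229ms @ 57/5 + 201.117ms (3/5)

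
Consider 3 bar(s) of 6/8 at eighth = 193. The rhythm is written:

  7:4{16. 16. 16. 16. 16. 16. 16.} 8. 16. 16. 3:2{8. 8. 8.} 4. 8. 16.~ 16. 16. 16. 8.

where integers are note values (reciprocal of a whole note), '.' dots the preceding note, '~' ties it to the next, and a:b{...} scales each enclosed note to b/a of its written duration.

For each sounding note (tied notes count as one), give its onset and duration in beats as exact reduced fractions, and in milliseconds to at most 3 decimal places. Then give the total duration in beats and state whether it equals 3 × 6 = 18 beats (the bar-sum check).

1) 0.0ms=0b +133.235ms=3/7b
2) 133.235ms=3/7b +133.235ms=3/7b
3) 266.469ms=6/7b +133.235ms=3/7b
4) 399.704ms=9/7b +133.235ms=3/7b
5) 532.939ms=12/7b +133.235ms=3/7b
6) 666.173ms=15/7b +133.235ms=3/7b
7) 799.408ms=18/7b +133.235ms=3/7b
8) 932.642ms=3b +466.321ms=3/2b
9) 1398.964ms=9/2b +233.161ms=3/4b
10) 1632.124ms=21/4b +233.161ms=3/4b
11) 1865.285ms=6b +310.881ms=1b
12) 2176.166ms=7b +310.881ms=1b
13) 2487.047ms=8b +310.881ms=1b
14) 2797.927ms=9b +932.642ms=3b
15) 3730.57ms=12b +466.321ms=3/2b
16) 4196.891ms=27/2b +466.321ms=3/2b
17) 4663.212ms=15b +233.161ms=3/4b
18) 4896.373ms=63/4b +233.161ms=3/4b
19) 5129.534ms=33/2b +466.321ms=3/2b
Σ=18b of 18 (193bpm 6/8) — PASS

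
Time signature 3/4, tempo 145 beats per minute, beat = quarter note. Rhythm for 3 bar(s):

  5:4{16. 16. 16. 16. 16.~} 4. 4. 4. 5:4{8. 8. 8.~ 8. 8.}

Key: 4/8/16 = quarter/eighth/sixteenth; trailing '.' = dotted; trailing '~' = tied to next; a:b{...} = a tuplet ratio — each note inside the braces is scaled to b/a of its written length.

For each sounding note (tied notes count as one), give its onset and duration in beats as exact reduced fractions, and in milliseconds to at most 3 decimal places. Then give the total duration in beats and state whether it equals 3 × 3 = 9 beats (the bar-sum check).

1) 0.0ms=0b +124.138ms=3/10b
2) 124.138ms=3/10b +124.138ms=3/10b
3) 248.276ms=3/5b +124.138ms=3/10b
4) 372.414ms=9/10b +124.138ms=3/10b
5) 496.552ms=6/5b +744.828ms=9/5b
6) 1241.379ms=3b +620.69ms=3/2b
7) 1862.069ms=9/2b +620.69ms=3/2b
8) 2482.759ms=6b +248.276ms=3/5b
9) 2731.034ms=33/5b +248.276ms=3/5b
10) 2979.31ms=36/5b +496.552ms=6/5b
11) 3475.862ms=42/5b +248.276ms=3/5b
Σ=9b of 9 (145bpm 3/4) — PASS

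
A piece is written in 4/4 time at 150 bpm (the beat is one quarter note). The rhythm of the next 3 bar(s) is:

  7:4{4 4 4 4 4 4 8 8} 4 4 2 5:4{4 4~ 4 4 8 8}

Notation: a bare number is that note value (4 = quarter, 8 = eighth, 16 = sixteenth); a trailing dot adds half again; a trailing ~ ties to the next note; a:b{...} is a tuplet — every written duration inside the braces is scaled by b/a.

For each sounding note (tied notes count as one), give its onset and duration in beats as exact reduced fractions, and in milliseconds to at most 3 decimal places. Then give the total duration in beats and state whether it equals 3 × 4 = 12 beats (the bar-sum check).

1) 0.0ms=0b +228.571ms=4/7b
2) 228.571ms=4/7b +228.571ms=4/7b
3) 457.143ms=8/7b +228.571ms=4/7b
4) 685.714ms=12/7b +228.571ms=4/7b
5) 914.286ms=16/7b +228.571ms=4/7b
6) 1142.857ms=20/7b +228.571ms=4/7b
7) 1371.429ms=24/7b +114.286ms=2/7b
8) 1485.714ms=26/7b +114.286ms=2/7b
9) 1600.0ms=4b +400.0ms=1b
10) 2000.0ms=5b +400.0ms=1b
11) 2400.0ms=6b +800.0ms=2b
12) 3200.0ms=8b +320.0ms=4/5b
13) 3520.0ms=44/5b +640.0ms=8/5b
14) 4160.0ms=52/5b +320.0ms=4/5b
15) 4480.0ms=56/5b +160.0ms=2/5b
16) 4640.0ms=58/5b +160.0ms=2/5b
Σ=12b of 12 (150bpm 4/4) — PASS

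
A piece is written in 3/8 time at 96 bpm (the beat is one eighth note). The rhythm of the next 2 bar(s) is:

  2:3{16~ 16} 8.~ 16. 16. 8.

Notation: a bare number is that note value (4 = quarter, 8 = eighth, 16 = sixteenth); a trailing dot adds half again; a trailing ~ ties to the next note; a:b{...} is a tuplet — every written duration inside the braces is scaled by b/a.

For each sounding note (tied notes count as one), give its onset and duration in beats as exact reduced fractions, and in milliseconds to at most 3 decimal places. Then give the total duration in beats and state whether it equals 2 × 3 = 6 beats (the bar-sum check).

1) 0.0ms=0b +937.5ms=3/2b
2) 937.5ms=3/2b +1406.25ms=9/4b
3) 2343.75ms=15/4b +468.75ms=3/4b
4) 2812.5ms=9/2b +937.5ms=3/2b
Σ=6b of 6 (96bpm 3/8) — PASS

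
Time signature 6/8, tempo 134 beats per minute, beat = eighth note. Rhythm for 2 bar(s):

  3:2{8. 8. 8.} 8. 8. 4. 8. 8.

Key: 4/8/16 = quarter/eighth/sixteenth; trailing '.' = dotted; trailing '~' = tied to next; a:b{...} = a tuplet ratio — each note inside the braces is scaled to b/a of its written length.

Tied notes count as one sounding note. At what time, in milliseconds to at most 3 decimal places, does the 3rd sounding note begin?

1. 0.0ms @ 0 + 447.761ms (1)
2. 447.761ms @ 1 + 447.761ms (1)
3. 895.522ms @ 2 + 447.761ms (1)
4. 1343.284ms @ 3 + 671.642ms (3/2)
5. 2014.925ms @ 9/2 + 671.642ms (3/2)
6. 2686.567ms @ 6 + 1343.284ms (3)
7. 4029.851ms @ 9 + 671.642ms (3/2)
8. 4701.493ms @ 21/2 + 671.642ms (3/2)

note 3 onset = 2b = 895.522ms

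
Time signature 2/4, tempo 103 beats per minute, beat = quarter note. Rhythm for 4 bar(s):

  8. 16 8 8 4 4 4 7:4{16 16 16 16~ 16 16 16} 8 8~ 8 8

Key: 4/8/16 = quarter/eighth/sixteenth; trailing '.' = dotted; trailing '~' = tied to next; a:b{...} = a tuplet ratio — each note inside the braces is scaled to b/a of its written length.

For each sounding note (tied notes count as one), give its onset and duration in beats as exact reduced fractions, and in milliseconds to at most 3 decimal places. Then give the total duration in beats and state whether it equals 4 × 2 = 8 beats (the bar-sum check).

1) 0.0ms=0b +436.893ms=3/4b
2) 436.893ms=3/4b +145.631ms=1/4b
3) 582.524ms=1b +291.262ms=1/2b
4) 873.786ms=3/2b +291.262ms=1/2b
5) 1165.049ms=2b +582.524ms=1b
6) 1747.573ms=3b +582.524ms=1b
7) 2330.097ms=4b +582.524ms=1b
8) 2912.621ms=5b +83.218ms=1/7b
9) 2995.839ms=36/7b +83.218ms=1/7b
10) 3079.057ms=37/7b +83.218ms=1/7b
11) 3162.275ms=38/7b +166.436ms=2/7b
12) 3328.71ms=40/7b +83.218ms=1/7b
13) 3411.928ms=41/7b +83.218ms=1/7b
14) 3495.146ms=6b +291.262ms=1/2b
15) 3786.408ms=13/2b +582.524ms=1b
16) 4368.932ms=15/2b +291.262ms=1/2b
Σ=8b of 8 (103bpm 2/4) — PASS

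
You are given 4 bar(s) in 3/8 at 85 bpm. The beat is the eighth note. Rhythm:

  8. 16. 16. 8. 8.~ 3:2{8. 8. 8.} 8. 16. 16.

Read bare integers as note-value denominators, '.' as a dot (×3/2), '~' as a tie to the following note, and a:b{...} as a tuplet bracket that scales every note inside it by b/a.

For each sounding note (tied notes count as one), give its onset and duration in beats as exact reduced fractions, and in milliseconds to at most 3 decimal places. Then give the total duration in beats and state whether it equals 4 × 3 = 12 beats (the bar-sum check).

1) 0.0ms=0b +1058.824ms=3/2b
2) 1058.824ms=3/2b +529.412ms=3/4b
3) 1588.235ms=9/4b +529.412ms=3/4b
4) 2117.647ms=3b +1058.824ms=3/2b
5) 3176.471ms=9/2b +1764.706ms=5/2b
6) 4941.176ms=7b +705.882ms=1b
7) 5647.059ms=8b +705.882ms=1b
8) 6352.941ms=9b +1058.824ms=3/2b
9) 7411.765ms=21/2b +529.412ms=3/4b
10) 7941.176ms=45/4b +529.412ms=3/4b
Σ=12b of 12 (85bpm 3/8) — PASS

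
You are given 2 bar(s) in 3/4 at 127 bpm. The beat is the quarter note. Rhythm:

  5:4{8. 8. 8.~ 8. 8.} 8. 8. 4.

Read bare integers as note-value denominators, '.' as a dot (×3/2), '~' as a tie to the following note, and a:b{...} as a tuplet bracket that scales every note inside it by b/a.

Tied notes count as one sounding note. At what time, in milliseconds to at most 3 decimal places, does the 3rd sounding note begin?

note 3 onset = 6/5b = 566.929ms

1. 0.0ms @ 0 + 283.465ms (3/5)
2. 283.465ms @ 3/5 + 283.465ms (3/5)
3. 566.929ms @ 6/5 + 566.929ms (6/5)
4. 1133.858ms @ 12/5 + 283.465ms (3/5)
5. 1417.323ms @ 3 + 354.331ms (3/4)
6. 1771.654ms @ 15/4 + 354.331ms (3/4)
7. 2125.984ms @ 9/2 + 708.661ms (3/2)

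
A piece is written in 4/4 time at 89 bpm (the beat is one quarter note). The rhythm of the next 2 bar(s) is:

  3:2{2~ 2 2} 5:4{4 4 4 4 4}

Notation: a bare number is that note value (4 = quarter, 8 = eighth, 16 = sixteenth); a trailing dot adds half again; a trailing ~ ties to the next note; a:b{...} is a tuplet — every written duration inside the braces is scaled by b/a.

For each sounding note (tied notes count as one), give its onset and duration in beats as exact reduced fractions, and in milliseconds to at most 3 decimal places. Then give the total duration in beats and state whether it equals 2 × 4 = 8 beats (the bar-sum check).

1) 0.0ms=0b +1797.753ms=8/3b
2) 1797.753ms=8/3b +898.876ms=4/3b
3) 2696.629ms=4b +539.326ms=4/5b
4) 3235.955ms=24/5b +539.326ms=4/5b
5) 3775.281ms=28/5b +539.326ms=4/5b
6) 4314.607ms=32/5b +539.326ms=4/5b
7) 4853.933ms=36/5b +539.326ms=4/5b
Σ=8b of 8 (89bpm 4/4) — PASS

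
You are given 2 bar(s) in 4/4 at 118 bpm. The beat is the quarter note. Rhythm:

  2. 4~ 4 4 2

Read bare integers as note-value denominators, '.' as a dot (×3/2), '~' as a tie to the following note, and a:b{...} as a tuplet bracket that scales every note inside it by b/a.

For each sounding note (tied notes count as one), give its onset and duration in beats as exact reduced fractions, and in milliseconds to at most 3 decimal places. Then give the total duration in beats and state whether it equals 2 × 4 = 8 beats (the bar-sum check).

1) 0.0ms=0b +1525.424ms=3b
2) 1525.424ms=3b +1016.949ms=2b
3) 2542.373ms=5b +508.475ms=1b
4) 3050.847ms=6b +1016.949ms=2b
Σ=8b of 8 (118bpm 4/4) — PASS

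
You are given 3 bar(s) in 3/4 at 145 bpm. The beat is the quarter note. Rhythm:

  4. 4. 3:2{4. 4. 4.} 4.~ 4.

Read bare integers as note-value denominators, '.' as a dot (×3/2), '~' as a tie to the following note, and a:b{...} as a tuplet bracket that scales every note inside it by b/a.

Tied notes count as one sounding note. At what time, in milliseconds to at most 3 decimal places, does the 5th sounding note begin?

note 5 onset = 5b = 2068.966ms

1. 0.0ms @ 0 + 620.69ms (3/2)
2. 620.69ms @ 3/2 + 620.69ms (3/2)
3. 1241.379ms @ 3 + 413.793ms (1)
4. 1655.172ms @ 4 + 413.793ms (1)
5. 2068.966ms @ 5 + 413.793ms (1)
6. 2482.759ms @ 6 + 1241.379ms (3)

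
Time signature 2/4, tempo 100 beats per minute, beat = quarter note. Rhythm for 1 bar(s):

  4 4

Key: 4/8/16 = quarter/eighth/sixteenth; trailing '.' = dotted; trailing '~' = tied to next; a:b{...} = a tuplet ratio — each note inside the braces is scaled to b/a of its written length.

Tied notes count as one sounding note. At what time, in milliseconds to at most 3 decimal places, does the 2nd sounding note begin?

note 2 onset = 1b = 600.0ms

1. 0.0ms @ 0 + 600.0ms (1)
2. 600.0ms @ 1 + 600.0ms (1)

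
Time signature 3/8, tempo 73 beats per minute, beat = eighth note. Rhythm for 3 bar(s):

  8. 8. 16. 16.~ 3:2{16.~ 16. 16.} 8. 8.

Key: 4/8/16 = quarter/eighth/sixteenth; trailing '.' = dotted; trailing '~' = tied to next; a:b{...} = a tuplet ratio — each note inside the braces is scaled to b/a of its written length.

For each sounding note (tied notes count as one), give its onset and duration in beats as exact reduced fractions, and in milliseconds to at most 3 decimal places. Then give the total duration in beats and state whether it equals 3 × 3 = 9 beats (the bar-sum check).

1) 0.0ms=0b +1232.877ms=3/2b
2) 1232.877ms=3/2b +1232.877ms=3/2b
3) 2465.753ms=3b +616.438ms=3/4b
4) 3082.192ms=15/4b +1438.356ms=7/4b
5) 4520.548ms=11/2b +410.959ms=1/2b
6) 4931.507ms=6b +1232.877ms=3/2b
7) 6164.384ms=15/2b +1232.877ms=3/2b
Σ=9b of 9 (73bpm 3/8) — PASS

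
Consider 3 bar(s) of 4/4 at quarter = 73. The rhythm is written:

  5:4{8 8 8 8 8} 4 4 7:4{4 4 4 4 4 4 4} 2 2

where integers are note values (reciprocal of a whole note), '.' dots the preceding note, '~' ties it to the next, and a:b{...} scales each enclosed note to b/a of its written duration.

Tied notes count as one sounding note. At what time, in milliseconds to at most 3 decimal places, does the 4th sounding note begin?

1. 0.0ms @ 0 + 328.767ms (2/5)
2. 328.767ms @ 2/5 + 328.767ms (2/5)
3. 657.534ms @ 4/5 + 328.767ms (2/5)
4. 986.301ms @ 6/5 + 328.767ms (2/5)
5. 1315.068ms @ 8/5 + 328.767ms (2/5)
6. 1643.836ms @ 2 + 821.918ms (1)
7. 2465.753ms @ 3 + 821.918ms (1)
8. 3287.671ms @ 4 + 469.667ms (4/7)
9. 3757.339ms @ 32/7 + 469.667ms (4/7)
10. 4227.006ms @ 36/7 + 469.667ms (4/7)
11. 4696.673ms @ 40/7 + 469.667ms (4/7)
12. 5166.341ms @ 44/7 + 469.667ms (4/7)
13. 5636.008ms @ 48/7 + 469.667ms (4/7)
14. 6105.675ms @ 52/7 + 469.667ms (4/7)
15. 6575.342ms @ 8 + 1643.836ms (2)
16. 8219.178ms @ 10 + 1643.836ms (2)

note 4 onset = 6/5b = 986.301ms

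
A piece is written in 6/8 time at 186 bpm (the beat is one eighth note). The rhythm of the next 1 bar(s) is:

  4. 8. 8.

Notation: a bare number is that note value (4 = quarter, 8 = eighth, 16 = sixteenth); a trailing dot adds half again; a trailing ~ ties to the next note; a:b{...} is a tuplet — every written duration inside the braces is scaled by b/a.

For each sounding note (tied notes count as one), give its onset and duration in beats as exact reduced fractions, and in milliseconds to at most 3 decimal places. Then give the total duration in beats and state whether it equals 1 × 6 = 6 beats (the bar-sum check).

1) 0.0ms=0b +967.742ms=3b
2) 967.742ms=3b +483.871ms=3/2b
3) 1451.613ms=9/2b +483.871ms=3/2b
Σ=6b of 6 (186bpm 6/8) — PASS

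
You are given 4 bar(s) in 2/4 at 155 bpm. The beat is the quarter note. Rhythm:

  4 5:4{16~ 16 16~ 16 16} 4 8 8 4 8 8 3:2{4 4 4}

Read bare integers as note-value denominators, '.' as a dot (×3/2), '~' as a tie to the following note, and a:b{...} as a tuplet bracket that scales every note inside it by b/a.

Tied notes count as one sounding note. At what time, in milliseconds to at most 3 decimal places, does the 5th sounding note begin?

1. 0.0ms @ 0 + 387.097ms (1)
2. 387.097ms @ 1 + 154.839ms (2/5)
3. 541.935ms @ 7/5 + 154.839ms (2/5)
4. 696.774ms @ 9/5 + 77.419ms (1/5)
5. 774.194ms @ 2 + 387.097ms (1)
6. 1161.29ms @ 3 + 193.548ms (1/2)
7. 1354.839ms @ 7/2 + 193.548ms (1/2)
8. 1548.387ms @ 4 + 387.097ms (1)
9. 1935.484ms @ 5 + 193.548ms (1/2)
10. 2129.032ms @ 11/2 + 193.548ms (1/2)
11. 2322.581ms @ 6 + 258.065ms (2/3)
12. 2580.645ms @ 20/3 + 258.065ms (2/3)
13. 2838.71ms @ 22/3 + 258.065ms (2/3)

note 5 onset = 2b = 774.194ms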